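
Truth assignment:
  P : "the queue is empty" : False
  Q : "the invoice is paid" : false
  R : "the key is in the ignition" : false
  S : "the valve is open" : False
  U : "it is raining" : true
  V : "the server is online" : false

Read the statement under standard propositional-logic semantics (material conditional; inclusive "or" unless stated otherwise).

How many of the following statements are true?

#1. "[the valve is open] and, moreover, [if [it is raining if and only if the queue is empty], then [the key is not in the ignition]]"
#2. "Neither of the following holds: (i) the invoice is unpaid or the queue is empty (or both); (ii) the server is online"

#1: This is S & ((U <-> P) -> ~R).

U <-> P = T <-> F = F
~R = ~F = T
(U <-> P) -> ~R = F -> T = T
S & ((U <-> P) -> ~R) = F & T = F
Thus #1 is false.

#2: Parsed as (~Q | P) nor V

~Q = ~F = T
~Q | P = T | F = T
(~Q | P) nor V = T nor F = F
Thus #2 is false.

True statements: 0 (none).

0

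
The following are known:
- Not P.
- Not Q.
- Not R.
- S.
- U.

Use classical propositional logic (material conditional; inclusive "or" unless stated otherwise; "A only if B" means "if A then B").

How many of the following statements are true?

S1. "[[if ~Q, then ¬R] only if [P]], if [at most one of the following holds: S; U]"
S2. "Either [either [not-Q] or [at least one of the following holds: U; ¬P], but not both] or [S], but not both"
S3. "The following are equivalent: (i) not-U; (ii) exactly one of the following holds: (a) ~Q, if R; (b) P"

2

S1: Parsed as (S nand U) -> ((not Q -> not R) -> P)

S nand U = True nand True = False
not Q = not False = True
not R = not False = True
not Q -> not R = True -> True = True
(not Q -> not R) -> P = True -> False = False
(S nand U) -> ((not Q -> not R) -> P) = False -> False = True
Hence S1 is true.

S2: In symbols: (not Q xor (U or not P)) xor S

not Q = not False = True
not P = not False = True
U or not P = True or True = True
not Q xor (U or not P) = True xor True = False
(not Q xor (U or not P)) xor S = False xor True = True
Thus S2 is true.

S3: In symbols: not U iff ((R -> not Q) xor P)

not U = not True = False
not Q = not False = True
R -> not Q = False -> True = True
(R -> not Q) xor P = True xor False = True
not U iff ((R -> not Q) xor P) = False iff True = False
Hence S3 is false.

2 of the 3 statements are true (S1, S2).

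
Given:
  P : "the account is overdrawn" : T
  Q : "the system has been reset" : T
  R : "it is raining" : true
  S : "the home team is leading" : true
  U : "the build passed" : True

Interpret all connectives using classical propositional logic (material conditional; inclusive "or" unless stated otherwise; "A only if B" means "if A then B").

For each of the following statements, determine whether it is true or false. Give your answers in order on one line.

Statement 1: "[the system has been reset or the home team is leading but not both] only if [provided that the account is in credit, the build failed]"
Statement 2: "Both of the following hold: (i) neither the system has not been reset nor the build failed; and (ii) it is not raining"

Statement 1 true; Statement 2 false

Statement 1: This is (Q xor S) -> (not P -> not U).

Q xor S = True xor True = False
not P = not True = False
not U = not True = False
not P -> not U = False -> False = True
(Q xor S) -> (not P -> not U) = False -> True = True
So Statement 1 is true.

Statement 2: This is (not Q nor not U) and not R.

not Q = not True = False
not U = not True = False
not Q nor not U = False nor False = True
not R = not True = False
(not Q nor not U) and not R = True and False = False
Thus Statement 2 is false.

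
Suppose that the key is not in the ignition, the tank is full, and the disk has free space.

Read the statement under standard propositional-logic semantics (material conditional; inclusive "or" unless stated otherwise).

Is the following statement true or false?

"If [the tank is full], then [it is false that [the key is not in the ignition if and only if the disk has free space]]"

False

Let H = "the tank is full" (T), Q = "the key is in the ignition" (F), M = "the disk is full" (F).
Parsed as H -> ~(~Q <-> ~M)

~Q = ~F = T
~M = ~F = T
~Q <-> ~M = T <-> T = T
~(~Q <-> ~M) = ~T = F
H -> ~(~Q <-> ~M) = T -> F = F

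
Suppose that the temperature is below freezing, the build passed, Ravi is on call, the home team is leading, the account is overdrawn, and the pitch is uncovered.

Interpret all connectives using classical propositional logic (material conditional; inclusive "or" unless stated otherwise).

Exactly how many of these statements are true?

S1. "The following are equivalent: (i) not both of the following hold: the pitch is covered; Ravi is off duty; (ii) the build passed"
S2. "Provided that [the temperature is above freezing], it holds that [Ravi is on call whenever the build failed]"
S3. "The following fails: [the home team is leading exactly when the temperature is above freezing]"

Let M = "the pitch is covered" (F), V = "Ravi is on call" (T), S = "the build passed" (T), R = "the temperature is below freezing" (T), Q = "the home team is leading" (T).

S1: Parsed as (M ↑ ¬V) ↔ S

¬V = ¬T = F
M ↑ ¬V = F ↑ F = T
(M ↑ ¬V) ↔ S = T ↔ T = T
Thus S1 is true.

S2: Parsed as ¬R → (¬S → V)

¬R = ¬T = F
¬S = ¬T = F
¬S → V = F → T = T
¬R → (¬S → V) = F → T = T
So S2 is true.

S3: Formalization: ¬(Q ↔ ¬R)

¬R = ¬T = F
Q ↔ ¬R = T ↔ F = F
¬(Q ↔ ¬R) = ¬F = T
So S3 is true.

True statements: 3.

3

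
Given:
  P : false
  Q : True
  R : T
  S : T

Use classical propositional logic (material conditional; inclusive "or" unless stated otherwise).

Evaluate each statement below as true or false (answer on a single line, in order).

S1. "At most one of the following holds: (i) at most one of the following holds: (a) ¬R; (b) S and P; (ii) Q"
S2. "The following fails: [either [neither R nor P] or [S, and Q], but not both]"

S1: In symbols: (~R nand (S & P)) nand Q

~R = ~T = F
S & P = T & F = F
~R nand (S & P) = F nand F = T
(~R nand (S & P)) nand Q = T nand T = F
Hence S1 is false.

S2: Parsed as ~((R nor P) xor (S & Q))

R nor P = T nor F = F
S & Q = T & T = T
(R nor P) xor (S & Q) = F xor T = T
~((R nor P) xor (S & Q)) = ~T = F
Thus S2 is false.

S1 false, S2 false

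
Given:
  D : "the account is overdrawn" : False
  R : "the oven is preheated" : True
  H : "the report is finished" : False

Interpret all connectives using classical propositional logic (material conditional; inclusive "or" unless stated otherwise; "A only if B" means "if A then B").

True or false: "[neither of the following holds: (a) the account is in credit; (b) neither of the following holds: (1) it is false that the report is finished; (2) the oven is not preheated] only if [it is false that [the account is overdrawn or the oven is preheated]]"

Formalization: (~D nor (~H nor ~R)) -> ~(D | R)

~D = ~F = T
~H = ~F = T
~R = ~T = F
~H nor ~R = T nor F = F
~D nor (~H nor ~R) = T nor F = F
D | R = F | T = T
~(D | R) = ~T = F
(~D nor (~H nor ~R)) -> ~(D | R) = F -> F = T

true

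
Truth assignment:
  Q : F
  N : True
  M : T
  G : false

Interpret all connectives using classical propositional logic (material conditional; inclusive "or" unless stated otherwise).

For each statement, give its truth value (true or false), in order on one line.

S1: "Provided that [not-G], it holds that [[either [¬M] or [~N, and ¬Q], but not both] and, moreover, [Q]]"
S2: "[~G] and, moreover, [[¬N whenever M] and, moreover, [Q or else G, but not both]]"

S1 F; S2 F

S1: Parsed as not G -> ((not M xor (not N and not Q)) and Q)

not G = not False = True
not M = not True = False
not N = not True = False
not Q = not False = True
not N and not Q = False and True = False
not M xor (not N and not Q) = False xor False = False
(not M xor (not N and not Q)) and Q = False and False = False
not G -> ((not M xor (not N and not Q)) and Q) = True -> False = False
Thus S1 is false.

S2: This is not G and ((M -> not N) and (Q xor G)).

not G = not False = True
not N = not True = False
M -> not N = True -> False = False
Q xor G = False xor False = False
(M -> not N) and (Q xor G) = False and False = False
not G and ((M -> not N) and (Q xor G)) = True and False = False
So S2 is false.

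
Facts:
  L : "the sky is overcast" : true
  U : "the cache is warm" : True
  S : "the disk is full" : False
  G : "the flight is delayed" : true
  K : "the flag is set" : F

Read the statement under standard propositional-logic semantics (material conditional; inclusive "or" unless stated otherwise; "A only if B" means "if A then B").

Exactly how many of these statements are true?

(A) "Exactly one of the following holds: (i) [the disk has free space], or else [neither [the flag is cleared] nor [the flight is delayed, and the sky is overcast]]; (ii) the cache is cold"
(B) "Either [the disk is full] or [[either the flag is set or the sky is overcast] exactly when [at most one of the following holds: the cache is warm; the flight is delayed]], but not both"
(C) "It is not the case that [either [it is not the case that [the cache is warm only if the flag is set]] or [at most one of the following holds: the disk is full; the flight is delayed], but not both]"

2

(A): Formalization: (not S or (not K nor (G and L))) xor not U

not S = not False = True
not K = not False = True
G and L = True and True = True
not K nor (G and L) = True nor True = False
not S or (not K nor (G and L)) = True or False = True
not U = not True = False
(not S or (not K nor (G and L))) xor not U = True xor False = True
So (A) is true.

(B): Parsed as S xor ((K or L) iff (U nand G))

K or L = False or True = True
U nand G = True nand True = False
(K or L) iff (U nand G) = True iff False = False
S xor ((K or L) iff (U nand G)) = False xor False = False
Hence (B) is false.

(C): Formalization: not (not (U -> K) xor (S nand G))

U -> K = True -> False = False
not (U -> K) = not False = True
S nand G = False nand True = True
not (U -> K) xor (S nand G) = True xor True = False
not (not (U -> K) xor (S nand G)) = not False = True
Hence (C) is true.

True statements: 2 ((A), (C)).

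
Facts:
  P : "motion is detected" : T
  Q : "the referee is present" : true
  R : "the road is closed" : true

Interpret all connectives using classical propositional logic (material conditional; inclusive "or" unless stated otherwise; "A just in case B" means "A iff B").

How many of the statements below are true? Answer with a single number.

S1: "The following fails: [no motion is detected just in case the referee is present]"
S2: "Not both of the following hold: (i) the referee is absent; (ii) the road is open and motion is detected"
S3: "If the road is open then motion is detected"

S1: In symbols: ¬(¬P ↔ Q)

¬P = ¬T = F
¬P ↔ Q = F ↔ T = F
¬(¬P ↔ Q) = ¬F = T
Thus S1 is true.

S2: In symbols: ¬Q ↑ (¬R ∧ P)

¬Q = ¬T = F
¬R = ¬T = F
¬R ∧ P = F ∧ T = F
¬Q ↑ (¬R ∧ P) = F ↑ F = T
Thus S2 is true.

S3: This is ¬R → P.

¬R = ¬T = F
¬R → P = F → T = T
Hence S3 is true.

3 of the 3 statements are true (S1, S2, S3).

3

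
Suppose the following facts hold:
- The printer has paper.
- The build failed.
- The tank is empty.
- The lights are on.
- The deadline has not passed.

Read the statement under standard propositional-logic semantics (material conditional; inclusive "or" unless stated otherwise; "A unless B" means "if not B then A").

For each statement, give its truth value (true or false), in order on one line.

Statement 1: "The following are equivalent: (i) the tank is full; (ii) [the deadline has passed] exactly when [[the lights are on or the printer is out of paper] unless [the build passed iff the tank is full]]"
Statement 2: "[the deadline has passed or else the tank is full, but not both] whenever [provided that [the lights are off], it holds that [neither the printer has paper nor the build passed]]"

Let L = "the tank is full" (F), R = "the deadline has passed" (F), Q = "the lights are on" (T), W = "the printer has paper" (T), S = "the build passed" (F).

Statement 1: Formalization: L ↔ (R ↔ ((Q ∨ ¬W) ∨ (S ↔ L)))

¬W = ¬T = F
Q ∨ ¬W = T ∨ F = T
S ↔ L = F ↔ F = T
(Q ∨ ¬W) ∨ (S ↔ L) = T ∨ T = T
R ↔ ((Q ∨ ¬W) ∨ (S ↔ L)) = F ↔ T = F
L ↔ (R ↔ ((Q ∨ ¬W) ∨ (S ↔ L))) = F ↔ F = T
Hence Statement 1 is true.

Statement 2: This is (¬Q → (W ↓ S)) → (R ⊕ L).

¬Q = ¬T = F
W ↓ S = T ↓ F = F
¬Q → (W ↓ S) = F → F = T
R ⊕ L = F ⊕ F = F
(¬Q → (W ↓ S)) → (R ⊕ L) = T → F = F
Thus Statement 2 is false.

Statement 1 true / Statement 2 false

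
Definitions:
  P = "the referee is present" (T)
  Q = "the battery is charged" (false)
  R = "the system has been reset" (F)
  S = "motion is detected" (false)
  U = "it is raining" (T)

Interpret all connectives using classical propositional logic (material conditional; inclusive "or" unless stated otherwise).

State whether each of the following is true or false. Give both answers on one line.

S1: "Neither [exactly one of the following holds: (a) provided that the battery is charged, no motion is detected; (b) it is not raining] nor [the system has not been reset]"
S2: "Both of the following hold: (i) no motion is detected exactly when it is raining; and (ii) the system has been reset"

S1 false, S2 false

S1: Formalization: ((Q → ¬S) ⊕ ¬U) ↓ ¬R

¬S = ¬F = T
Q → ¬S = F → T = T
¬U = ¬T = F
(Q → ¬S) ⊕ ¬U = T ⊕ F = T
¬R = ¬F = T
((Q → ¬S) ⊕ ¬U) ↓ ¬R = T ↓ T = F
Hence S1 is false.

S2: In symbols: (¬S ↔ U) ∧ R

¬S = ¬F = T
¬S ↔ U = T ↔ T = T
(¬S ↔ U) ∧ R = T ∧ F = F
Hence S2 is false.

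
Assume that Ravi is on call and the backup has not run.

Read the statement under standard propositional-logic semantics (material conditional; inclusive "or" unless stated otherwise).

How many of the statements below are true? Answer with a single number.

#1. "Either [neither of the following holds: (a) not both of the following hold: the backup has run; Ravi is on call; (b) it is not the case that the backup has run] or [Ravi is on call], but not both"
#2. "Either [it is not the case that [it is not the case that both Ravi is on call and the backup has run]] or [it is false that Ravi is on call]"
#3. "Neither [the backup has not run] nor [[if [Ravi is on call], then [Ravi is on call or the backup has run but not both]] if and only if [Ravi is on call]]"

Let Q = "the backup has run" (F), P = "Ravi is on call" (T).

#1: In symbols: ((Q nand P) nor ~Q) xor P

Q nand P = F nand T = T
~Q = ~F = T
(Q nand P) nor ~Q = T nor T = F
((Q nand P) nor ~Q) xor P = F xor T = T
Hence #1 is true.

#2: This is ~(P nand Q) | ~P.

P nand Q = T nand F = T
~(P nand Q) = ~T = F
~P = ~T = F
~(P nand Q) | ~P = F | F = F
Hence #2 is false.

#3: This is ~Q nor ((P -> (P xor Q)) <-> P).

~Q = ~F = T
P xor Q = T xor F = T
P -> (P xor Q) = T -> T = T
(P -> (P xor Q)) <-> P = T <-> T = T
~Q nor ((P -> (P xor Q)) <-> P) = T nor T = F
Hence #3 is false.

True statements: 1 (#1).

1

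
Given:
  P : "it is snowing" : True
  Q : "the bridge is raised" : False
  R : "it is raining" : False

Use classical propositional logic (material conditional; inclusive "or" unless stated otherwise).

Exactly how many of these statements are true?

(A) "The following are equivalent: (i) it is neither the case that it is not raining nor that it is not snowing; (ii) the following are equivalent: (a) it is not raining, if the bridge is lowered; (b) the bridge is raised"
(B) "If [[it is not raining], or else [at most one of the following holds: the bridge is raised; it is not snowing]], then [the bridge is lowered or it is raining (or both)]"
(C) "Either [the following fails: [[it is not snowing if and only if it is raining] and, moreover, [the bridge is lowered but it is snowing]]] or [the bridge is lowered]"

(A): This is (~R nor ~P) <-> ((~Q -> ~R) <-> Q).

~R = ~F = T
~P = ~T = F
~R nor ~P = T nor F = F
~Q = ~F = T
~R = ~F = T
~Q -> ~R = T -> T = T
(~Q -> ~R) <-> Q = T <-> F = F
(~R nor ~P) <-> ((~Q -> ~R) <-> Q) = F <-> F = T
So (A) is true.

(B): In symbols: (~R | (Q nand ~P)) -> (~Q | R)

~R = ~F = T
~P = ~T = F
Q nand ~P = F nand F = T
~R | (Q nand ~P) = T | T = T
~Q = ~F = T
~Q | R = T | F = T
(~R | (Q nand ~P)) -> (~Q | R) = T -> T = T
So (B) is true.

(C): In symbols: ~((~P <-> R) & (~Q & P)) | ~Q

~P = ~T = F
~P <-> R = F <-> F = T
~Q = ~F = T
~Q & P = T & T = T
(~P <-> R) & (~Q & P) = T & T = T
~((~P <-> R) & (~Q & P)) = ~T = F
~Q = ~F = T
~((~P <-> R) & (~Q & P)) | ~Q = F | T = T
Thus (C) is true.

True statements: 3.

3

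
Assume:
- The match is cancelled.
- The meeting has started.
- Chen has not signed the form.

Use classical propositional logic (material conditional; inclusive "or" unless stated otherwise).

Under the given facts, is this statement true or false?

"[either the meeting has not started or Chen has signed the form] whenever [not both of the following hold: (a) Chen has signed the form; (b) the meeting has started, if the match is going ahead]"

The statement is false.

Let G = "Chen has signed the form" (False), K = "the match is cancelled" (True), H = "the meeting has started" (True).
Parsed as (G nand (not K -> H)) -> (not H or G)

not K = not True = False
not K -> H = False -> True = True
G nand (not K -> H) = False nand True = True
not H = not True = False
not H or G = False or False = False
(G nand (not K -> H)) -> (not H or G) = True -> False = False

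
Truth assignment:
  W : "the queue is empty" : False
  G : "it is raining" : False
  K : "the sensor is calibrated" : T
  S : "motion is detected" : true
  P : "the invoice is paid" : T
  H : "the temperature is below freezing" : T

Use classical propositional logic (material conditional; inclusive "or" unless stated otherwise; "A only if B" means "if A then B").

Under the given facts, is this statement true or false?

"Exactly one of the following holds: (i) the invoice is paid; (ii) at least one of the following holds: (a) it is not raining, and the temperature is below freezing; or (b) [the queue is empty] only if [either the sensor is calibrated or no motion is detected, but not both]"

Parsed as P xor ((not G and H) or (W -> (K xor not S)))

not G = not False = True
not G and H = True and True = True
not S = not True = False
K xor not S = True xor False = True
W -> (K xor not S) = False -> True = True
(not G and H) or (W -> (K xor not S)) = True or True = True
P xor ((not G and H) or (W -> (K xor not S))) = True xor True = False

The statement is false.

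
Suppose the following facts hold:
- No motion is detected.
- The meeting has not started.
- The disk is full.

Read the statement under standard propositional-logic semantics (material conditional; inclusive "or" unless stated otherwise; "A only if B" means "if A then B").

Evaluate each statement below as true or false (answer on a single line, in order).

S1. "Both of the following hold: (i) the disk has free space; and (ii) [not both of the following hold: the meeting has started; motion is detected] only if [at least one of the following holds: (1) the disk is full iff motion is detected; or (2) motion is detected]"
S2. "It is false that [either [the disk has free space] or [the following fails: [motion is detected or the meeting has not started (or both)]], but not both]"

S1 F; S2 T

Let G = "the disk is full" (T), D = "the meeting has started" (F), N = "motion is detected" (F).

S1: Parsed as ~G & ((D nand N) -> ((G <-> N) | N))

~G = ~T = F
D nand N = F nand F = T
G <-> N = T <-> F = F
(G <-> N) | N = F | F = F
(D nand N) -> ((G <-> N) | N) = T -> F = F
~G & ((D nand N) -> ((G <-> N) | N)) = F & F = F
Thus S1 is false.

S2: Formalization: ~(~G xor ~(N | ~D))

~G = ~T = F
~D = ~F = T
N | ~D = F | T = T
~(N | ~D) = ~T = F
~G xor ~(N | ~D) = F xor F = F
~(~G xor ~(N | ~D)) = ~F = T
Hence S2 is true.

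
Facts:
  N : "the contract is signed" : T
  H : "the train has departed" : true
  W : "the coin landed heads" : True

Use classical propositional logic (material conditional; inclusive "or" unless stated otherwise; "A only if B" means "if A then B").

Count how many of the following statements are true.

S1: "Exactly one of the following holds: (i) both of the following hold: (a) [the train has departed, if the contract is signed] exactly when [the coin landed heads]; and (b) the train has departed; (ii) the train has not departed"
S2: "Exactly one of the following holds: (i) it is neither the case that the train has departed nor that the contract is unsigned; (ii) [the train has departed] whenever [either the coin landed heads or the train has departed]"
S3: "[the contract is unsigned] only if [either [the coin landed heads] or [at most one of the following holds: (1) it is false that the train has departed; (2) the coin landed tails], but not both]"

3

S1: Formalization: (((N -> H) iff W) and H) xor not H

N -> H = True -> True = True
(N -> H) iff W = True iff True = True
((N -> H) iff W) and H = True and True = True
not H = not True = False
(((N -> H) iff W) and H) xor not H = True xor False = True
Thus S1 is true.

S2: In symbols: (H nor not N) xor ((W or H) -> H)

not N = not True = False
H nor not N = True nor False = False
W or H = True or True = True
(W or H) -> H = True -> True = True
(H nor not N) xor ((W or H) -> H) = False xor True = True
So S2 is true.

S3: In symbols: not N -> (W xor (not H nand not W))

not N = not True = False
not H = not True = False
not W = not True = False
not H nand not W = False nand False = True
W xor (not H nand not W) = True xor True = False
not N -> (W xor (not H nand not W)) = False -> False = True
Hence S3 is true.

True statements: 3 (S1, S2, S3).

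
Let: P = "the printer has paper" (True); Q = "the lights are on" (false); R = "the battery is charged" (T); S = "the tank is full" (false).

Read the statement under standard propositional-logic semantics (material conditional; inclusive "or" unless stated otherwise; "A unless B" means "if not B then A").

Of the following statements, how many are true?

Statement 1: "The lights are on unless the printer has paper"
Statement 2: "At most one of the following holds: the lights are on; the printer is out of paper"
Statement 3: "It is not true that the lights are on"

3

Statement 1: Parsed as Q or P

Q or P = False or True = True
So Statement 1 is true.

Statement 2: This is Q nand not P.

not P = not True = False
Q nand not P = False nand False = True
Hence Statement 2 is true.

Statement 3: Formalization: not Q

not Q = not False = True
Hence Statement 3 is true.

Count: 3.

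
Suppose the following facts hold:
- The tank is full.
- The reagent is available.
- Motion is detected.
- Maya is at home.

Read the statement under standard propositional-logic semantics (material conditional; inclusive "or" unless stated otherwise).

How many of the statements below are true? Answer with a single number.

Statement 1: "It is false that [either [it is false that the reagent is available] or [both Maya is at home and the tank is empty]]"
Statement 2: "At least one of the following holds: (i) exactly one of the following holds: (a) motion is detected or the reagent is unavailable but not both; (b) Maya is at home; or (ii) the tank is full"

Let Q = "the reagent is available" (T), S = "Maya is at home" (T), P = "the tank is full" (T), R = "motion is detected" (T).

Statement 1: In symbols: ¬(¬Q ∨ (S ∧ ¬P))

¬Q = ¬T = F
¬P = ¬T = F
S ∧ ¬P = T ∧ F = F
¬Q ∨ (S ∧ ¬P) = F ∨ F = F
¬(¬Q ∨ (S ∧ ¬P)) = ¬F = T
Thus Statement 1 is true.

Statement 2: Formalization: ((R ⊕ ¬Q) ⊕ S) ∨ P

¬Q = ¬T = F
R ⊕ ¬Q = T ⊕ F = T
(R ⊕ ¬Q) ⊕ S = T ⊕ T = F
((R ⊕ ¬Q) ⊕ S) ∨ P = F ∨ T = T
Hence Statement 2 is true.

2 of the 2 statements are true.

2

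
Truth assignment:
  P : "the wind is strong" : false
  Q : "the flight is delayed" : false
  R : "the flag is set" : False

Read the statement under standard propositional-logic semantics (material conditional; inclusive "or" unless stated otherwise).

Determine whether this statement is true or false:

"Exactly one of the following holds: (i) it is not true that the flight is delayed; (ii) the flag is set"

The statement is true.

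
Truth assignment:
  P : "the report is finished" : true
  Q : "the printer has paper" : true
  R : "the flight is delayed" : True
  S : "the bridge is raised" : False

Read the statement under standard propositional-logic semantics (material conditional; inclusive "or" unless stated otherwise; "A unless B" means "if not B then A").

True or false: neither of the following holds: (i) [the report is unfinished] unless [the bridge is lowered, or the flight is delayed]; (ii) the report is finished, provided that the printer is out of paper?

This is (¬P ∨ (¬S ∨ R)) ↓ (¬Q → P).

¬P = ¬T = F
¬S = ¬F = T
¬S ∨ R = T ∨ T = T
¬P ∨ (¬S ∨ R) = F ∨ T = T
¬Q = ¬T = F
¬Q → P = F → T = T
(¬P ∨ (¬S ∨ R)) ↓ (¬Q → P) = T ↓ T = F

false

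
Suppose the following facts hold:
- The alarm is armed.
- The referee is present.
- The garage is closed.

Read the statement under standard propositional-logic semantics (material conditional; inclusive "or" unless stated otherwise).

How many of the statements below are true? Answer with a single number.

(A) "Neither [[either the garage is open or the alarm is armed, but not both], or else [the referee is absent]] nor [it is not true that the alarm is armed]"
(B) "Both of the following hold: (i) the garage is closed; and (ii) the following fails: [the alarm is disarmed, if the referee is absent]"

Let K = "the garage is closed" (T), R = "the alarm is armed" (T), V = "the referee is present" (T).

(A): Formalization: ((~K xor R) | ~V) nor ~R

~K = ~T = F
~K xor R = F xor T = T
~V = ~T = F
(~K xor R) | ~V = T | F = T
~R = ~T = F
((~K xor R) | ~V) nor ~R = T nor F = F
So (A) is false.

(B): In symbols: K & ~(~V -> ~R)

~V = ~T = F
~R = ~T = F
~V -> ~R = F -> F = T
~(~V -> ~R) = ~T = F
K & ~(~V -> ~R) = T & F = F
Hence (B) is false.

0 of the 2 statements are true (none).

0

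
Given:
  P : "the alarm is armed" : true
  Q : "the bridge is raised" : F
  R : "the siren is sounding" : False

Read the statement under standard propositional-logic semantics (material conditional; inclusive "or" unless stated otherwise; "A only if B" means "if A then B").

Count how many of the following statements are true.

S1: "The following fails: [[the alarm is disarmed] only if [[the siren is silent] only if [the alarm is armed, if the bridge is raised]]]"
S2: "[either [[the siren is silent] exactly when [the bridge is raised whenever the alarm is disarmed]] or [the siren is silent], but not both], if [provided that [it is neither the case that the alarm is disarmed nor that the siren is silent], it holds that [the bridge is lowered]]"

0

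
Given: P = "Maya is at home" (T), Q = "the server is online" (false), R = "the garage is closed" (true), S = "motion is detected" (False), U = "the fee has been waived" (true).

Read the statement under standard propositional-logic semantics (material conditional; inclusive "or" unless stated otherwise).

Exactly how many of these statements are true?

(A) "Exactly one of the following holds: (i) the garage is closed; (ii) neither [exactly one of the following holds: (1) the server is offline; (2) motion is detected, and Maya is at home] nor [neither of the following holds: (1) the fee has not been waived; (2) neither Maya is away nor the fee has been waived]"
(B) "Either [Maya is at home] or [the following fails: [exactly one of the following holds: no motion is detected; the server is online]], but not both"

2

(A): Formalization: R xor ((~Q xor (S & P)) nor (~U nor (~P nor U)))

~Q = ~F = T
S & P = F & T = F
~Q xor (S & P) = T xor F = T
~U = ~T = F
~P = ~T = F
~P nor U = F nor T = F
~U nor (~P nor U) = F nor F = T
(~Q xor (S & P)) nor (~U nor (~P nor U)) = T nor T = F
R xor ((~Q xor (S & P)) nor (~U nor (~P nor U))) = T xor F = T
So (A) is true.

(B): In symbols: P xor ~(~S xor Q)

~S = ~F = T
~S xor Q = T xor F = T
~(~S xor Q) = ~T = F
P xor ~(~S xor Q) = T xor F = T
Thus (B) is true.

2 of the 2 statements are true.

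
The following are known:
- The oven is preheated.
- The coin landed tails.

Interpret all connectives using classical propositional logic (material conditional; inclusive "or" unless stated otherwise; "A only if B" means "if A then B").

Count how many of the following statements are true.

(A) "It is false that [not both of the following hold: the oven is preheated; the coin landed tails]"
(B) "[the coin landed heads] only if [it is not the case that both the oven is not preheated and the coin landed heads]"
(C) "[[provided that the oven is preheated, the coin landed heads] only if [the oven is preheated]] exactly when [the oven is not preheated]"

2

Let P = "the oven is preheated" (T), Q = "the coin landed heads" (F).

(A): This is ~(P nand ~Q).

~Q = ~F = T
P nand ~Q = T nand T = F
~(P nand ~Q) = ~F = T
Hence (A) is true.

(B): In symbols: Q -> (~P nand Q)

~P = ~T = F
~P nand Q = F nand F = T
Q -> (~P nand Q) = F -> T = T
So (B) is true.

(C): In symbols: ((P -> Q) -> P) <-> ~P

P -> Q = T -> F = F
(P -> Q) -> P = F -> T = T
~P = ~T = F
((P -> Q) -> P) <-> ~P = T <-> F = F
Hence (C) is false.

True statements: 2.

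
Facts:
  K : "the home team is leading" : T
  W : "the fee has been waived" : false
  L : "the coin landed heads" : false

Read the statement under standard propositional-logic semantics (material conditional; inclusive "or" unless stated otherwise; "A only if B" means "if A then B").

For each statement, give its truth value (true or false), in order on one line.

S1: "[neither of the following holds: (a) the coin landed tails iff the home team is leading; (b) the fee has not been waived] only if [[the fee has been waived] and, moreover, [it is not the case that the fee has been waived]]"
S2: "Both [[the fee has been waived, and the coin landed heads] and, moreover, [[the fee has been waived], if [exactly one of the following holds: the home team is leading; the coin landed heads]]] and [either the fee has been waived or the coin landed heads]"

S1 true / S2 false

S1: Parsed as ((not L iff K) nor not W) -> (W and not W)

not L = not False = True
not L iff K = True iff True = True
not W = not False = True
(not L iff K) nor not W = True nor True = False
not W = not False = True
W and not W = False and True = False
((not L iff K) nor not W) -> (W and not W) = False -> False = True
Thus S1 is true.

S2: Formalization: ((W and L) and ((K xor L) -> W)) and (W or L)

W and L = False and False = False
K xor L = True xor False = True
(K xor L) -> W = True -> False = False
(W and L) and ((K xor L) -> W) = False and False = False
W or L = False or False = False
((W and L) and ((K xor L) -> W)) and (W or L) = False and False = False
Hence S2 is false.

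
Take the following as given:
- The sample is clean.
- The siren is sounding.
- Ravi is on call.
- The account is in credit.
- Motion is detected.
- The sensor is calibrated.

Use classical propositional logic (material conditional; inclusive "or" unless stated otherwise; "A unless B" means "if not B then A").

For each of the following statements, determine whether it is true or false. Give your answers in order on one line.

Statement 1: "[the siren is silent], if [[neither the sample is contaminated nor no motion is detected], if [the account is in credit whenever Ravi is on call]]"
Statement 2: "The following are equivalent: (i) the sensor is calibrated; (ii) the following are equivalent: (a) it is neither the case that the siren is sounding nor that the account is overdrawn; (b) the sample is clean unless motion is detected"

Let R = "Ravi is on call" (T), S = "the account is overdrawn" (F), P = "the sample is contaminated" (F), U = "motion is detected" (T), Q = "the siren is sounding" (T), V = "the sensor is calibrated" (T).

Statement 1: Parsed as ((R -> ~S) -> (P nor ~U)) -> ~Q

~S = ~F = T
R -> ~S = T -> T = T
~U = ~T = F
P nor ~U = F nor F = T
(R -> ~S) -> (P nor ~U) = T -> T = T
~Q = ~T = F
((R -> ~S) -> (P nor ~U)) -> ~Q = T -> F = F
Thus Statement 1 is false.

Statement 2: In symbols: V <-> ((Q nor S) <-> (~P | U))

Q nor S = T nor F = F
~P = ~F = T
~P | U = T | T = T
(Q nor S) <-> (~P | U) = F <-> T = F
V <-> ((Q nor S) <-> (~P | U)) = T <-> F = F
So Statement 2 is false.

Statement 1 false / Statement 2 false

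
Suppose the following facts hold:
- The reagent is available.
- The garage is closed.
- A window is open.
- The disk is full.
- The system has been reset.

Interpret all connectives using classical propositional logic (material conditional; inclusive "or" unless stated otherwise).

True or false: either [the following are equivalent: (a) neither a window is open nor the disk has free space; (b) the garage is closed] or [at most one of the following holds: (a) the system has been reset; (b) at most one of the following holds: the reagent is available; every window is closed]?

False

Let R = "a window is open" (T), S = "the disk is full" (T), Q = "the garage is closed" (T), U = "the system has been reset" (T), P = "the reagent is available" (T).
In symbols: ((R ↓ ¬S) ↔ Q) ∨ (U ↑ (P ↑ ¬R))

¬S = ¬T = F
R ↓ ¬S = T ↓ F = F
(R ↓ ¬S) ↔ Q = F ↔ T = F
¬R = ¬T = F
P ↑ ¬R = T ↑ F = T
U ↑ (P ↑ ¬R) = T ↑ T = F
((R ↓ ¬S) ↔ Q) ∨ (U ↑ (P ↑ ¬R)) = F ∨ F = F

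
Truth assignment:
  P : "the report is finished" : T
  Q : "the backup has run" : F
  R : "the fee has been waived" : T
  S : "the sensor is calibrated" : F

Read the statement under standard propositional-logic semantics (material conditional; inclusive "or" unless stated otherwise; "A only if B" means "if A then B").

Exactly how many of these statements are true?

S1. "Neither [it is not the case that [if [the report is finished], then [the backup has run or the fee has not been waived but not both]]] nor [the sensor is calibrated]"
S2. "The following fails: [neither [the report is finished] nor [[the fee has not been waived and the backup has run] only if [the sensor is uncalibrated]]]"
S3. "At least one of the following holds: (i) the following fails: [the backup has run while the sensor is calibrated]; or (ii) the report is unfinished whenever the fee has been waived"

S1: Parsed as not (P -> (Q xor not R)) nor S

not R = not True = False
Q xor not R = False xor False = False
P -> (Q xor not R) = True -> False = False
not (P -> (Q xor not R)) = not False = True
not (P -> (Q xor not R)) nor S = True nor False = False
So S1 is false.

S2: Formalization: not (P nor ((not R and Q) -> not S))

not R = not True = False
not R and Q = False and False = False
not S = not False = True
(not R and Q) -> not S = False -> True = True
P nor ((not R and Q) -> not S) = True nor True = False
not (P nor ((not R and Q) -> not S)) = not False = True
Hence S2 is true.

S3: In symbols: not (Q and S) or (R -> not P)

Q and S = False and False = False
not (Q and S) = not False = True
not P = not True = False
R -> not P = True -> False = False
not (Q and S) or (R -> not P) = True or False = True
Hence S3 is true.

Count: 2.

2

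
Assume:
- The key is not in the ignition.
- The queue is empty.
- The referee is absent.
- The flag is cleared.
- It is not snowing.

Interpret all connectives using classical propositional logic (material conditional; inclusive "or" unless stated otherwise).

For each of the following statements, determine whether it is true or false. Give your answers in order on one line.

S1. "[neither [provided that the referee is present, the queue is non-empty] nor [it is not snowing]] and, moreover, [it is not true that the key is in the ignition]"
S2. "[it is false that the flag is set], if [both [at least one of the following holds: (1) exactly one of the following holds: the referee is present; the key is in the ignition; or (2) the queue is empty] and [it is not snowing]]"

S1 False; S2 True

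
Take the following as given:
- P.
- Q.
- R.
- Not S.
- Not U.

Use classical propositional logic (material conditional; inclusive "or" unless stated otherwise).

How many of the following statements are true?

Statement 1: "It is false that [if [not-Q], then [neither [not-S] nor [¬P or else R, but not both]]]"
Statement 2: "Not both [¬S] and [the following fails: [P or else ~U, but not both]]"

Statement 1: Formalization: ¬(¬Q → (¬S ↓ (¬P ⊕ R)))

¬Q = ¬T = F
¬S = ¬F = T
¬P = ¬T = F
¬P ⊕ R = F ⊕ T = T
¬S ↓ (¬P ⊕ R) = T ↓ T = F
¬Q → (¬S ↓ (¬P ⊕ R)) = F → F = T
¬(¬Q → (¬S ↓ (¬P ⊕ R))) = ¬T = F
So Statement 1 is false.

Statement 2: This is ¬S ↑ ¬(P ⊕ ¬U).

¬S = ¬F = T
¬U = ¬F = T
P ⊕ ¬U = T ⊕ T = F
¬(P ⊕ ¬U) = ¬F = T
¬S ↑ ¬(P ⊕ ¬U) = T ↑ T = F
So Statement 2 is false.

Count: 0.

0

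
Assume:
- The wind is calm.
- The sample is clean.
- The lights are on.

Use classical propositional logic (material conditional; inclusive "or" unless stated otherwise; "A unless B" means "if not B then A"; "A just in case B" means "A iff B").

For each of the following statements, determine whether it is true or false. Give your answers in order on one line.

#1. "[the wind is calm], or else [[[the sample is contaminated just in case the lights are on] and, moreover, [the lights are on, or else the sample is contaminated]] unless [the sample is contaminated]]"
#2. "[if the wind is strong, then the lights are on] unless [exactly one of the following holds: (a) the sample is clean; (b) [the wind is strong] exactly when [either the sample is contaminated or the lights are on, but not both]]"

Let L = "the wind is strong" (F), V = "the sample is contaminated" (F), W = "the lights are on" (T).

#1: Formalization: ¬L ∨ (((V ↔ W) ∧ (W ∨ V)) ∨ V)

¬L = ¬F = T
V ↔ W = F ↔ T = F
W ∨ V = T ∨ F = T
(V ↔ W) ∧ (W ∨ V) = F ∧ T = F
((V ↔ W) ∧ (W ∨ V)) ∨ V = F ∨ F = F
¬L ∨ (((V ↔ W) ∧ (W ∨ V)) ∨ V) = T ∨ F = T
Hence #1 is true.

#2: Parsed as (L → W) ∨ (¬V ⊕ (L ↔ (V ⊕ W)))

L → W = F → T = T
¬V = ¬F = T
V ⊕ W = F ⊕ T = T
L ↔ (V ⊕ W) = F ↔ T = F
¬V ⊕ (L ↔ (V ⊕ W)) = T ⊕ F = T
(L → W) ∨ (¬V ⊕ (L ↔ (V ⊕ W))) = T ∨ T = T
So #2 is true.

#1 T; #2 T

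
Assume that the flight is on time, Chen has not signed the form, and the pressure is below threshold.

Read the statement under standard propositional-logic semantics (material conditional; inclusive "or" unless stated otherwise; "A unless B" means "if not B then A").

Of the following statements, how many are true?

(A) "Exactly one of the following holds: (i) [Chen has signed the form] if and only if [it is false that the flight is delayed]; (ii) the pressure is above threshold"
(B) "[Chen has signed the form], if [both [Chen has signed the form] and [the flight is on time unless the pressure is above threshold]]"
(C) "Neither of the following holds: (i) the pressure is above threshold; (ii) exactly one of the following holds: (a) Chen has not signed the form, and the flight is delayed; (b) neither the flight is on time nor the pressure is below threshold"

Let Q = "Chen has signed the form" (False), M = "the flight is delayed" (False), U = "the pressure is above threshold" (False).

(A): Formalization: (Q iff not M) xor U

not M = not False = True
Q iff not M = False iff True = False
(Q iff not M) xor U = False xor False = False
So (A) is false.

(B): In symbols: (Q and (not M or U)) -> Q

not M = not False = True
not M or U = True or False = True
Q and (not M or U) = False and True = False
(Q and (not M or U)) -> Q = False -> False = True
Hence (B) is true.

(C): Parsed as U nor ((not Q and M) xor (not M nor not U))

not Q = not False = True
not Q and M = True and False = False
not M = not False = True
not U = not False = True
not M nor not U = True nor True = False
(not Q and M) xor (not M nor not U) = False xor False = False
U nor ((not Q and M) xor (not M nor not U)) = False nor False = True
Hence (C) is true.

Count: 2.

2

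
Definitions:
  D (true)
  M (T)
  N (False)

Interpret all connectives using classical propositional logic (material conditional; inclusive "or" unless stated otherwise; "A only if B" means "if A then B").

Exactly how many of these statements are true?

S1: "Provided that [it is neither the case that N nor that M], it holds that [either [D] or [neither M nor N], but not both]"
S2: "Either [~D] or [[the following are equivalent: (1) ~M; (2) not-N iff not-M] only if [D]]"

2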